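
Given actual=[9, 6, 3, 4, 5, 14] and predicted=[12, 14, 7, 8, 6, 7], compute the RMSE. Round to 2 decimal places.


MSE = 25.8333. RMSE = sqrt(25.8333) = 5.08.

5.08


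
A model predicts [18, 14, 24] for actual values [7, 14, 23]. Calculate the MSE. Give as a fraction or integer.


MSE = (1/3) * ((7-18)^2=121 + (14-14)^2=0 + (23-24)^2=1). Sum = 122. MSE = 122/3.

122/3


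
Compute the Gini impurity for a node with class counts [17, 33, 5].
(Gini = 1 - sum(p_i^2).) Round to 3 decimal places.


Total = 55. Proportions: 17/55, 33/55, 5/55. sum(p_i^2) = 0.4638. Gini = 1 - 0.4638 = 0.5362, which rounds to 0.536.

0.536


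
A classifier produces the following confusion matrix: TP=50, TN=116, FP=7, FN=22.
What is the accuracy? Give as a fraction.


Accuracy = (TP + TN) / (TP + TN + FP + FN) = (50 + 116) / 195 = 166/195.

166/195


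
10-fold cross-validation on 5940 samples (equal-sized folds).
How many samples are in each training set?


Each validation fold has 5940/10 = 594 samples. Training set = 5940 - 594 = 5346.

5346


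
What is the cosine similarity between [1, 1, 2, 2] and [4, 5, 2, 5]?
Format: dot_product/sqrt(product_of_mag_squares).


dot = 23. |a|^2 = 10, |b|^2 = 70. cos = 23/sqrt(700).

23/sqrt(700)


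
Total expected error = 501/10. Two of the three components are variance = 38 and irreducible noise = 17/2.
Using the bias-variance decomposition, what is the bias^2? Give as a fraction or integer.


Total error = bias^2 + variance + irreducible noise. So bias^2 = 501/10 - 38 - 17/2 = 18/5.

18/5


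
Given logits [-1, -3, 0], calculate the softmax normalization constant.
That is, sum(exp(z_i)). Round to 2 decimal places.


Denom = e^-1=0.3679 + e^-3=0.0498 + e^0=1.0000. Sum = 1.4177, which rounds to 1.42.

1.42


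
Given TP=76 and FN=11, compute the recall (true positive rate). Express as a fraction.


Recall = TP / (TP + FN) = 76 / 87 = 76/87.

76/87


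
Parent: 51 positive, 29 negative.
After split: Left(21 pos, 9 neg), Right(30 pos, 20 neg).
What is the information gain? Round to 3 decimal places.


H(parent) = 0.9447. H(left) = 0.8813, H(right) = 0.9710. Weighted = (30/80)*0.8813 + (50/80)*0.9710 = 0.9374. IG = 0.9447 - 0.9374 = 0.0073, which rounds to 0.007.

0.007


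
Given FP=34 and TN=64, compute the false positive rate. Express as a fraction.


FPR = FP / (FP + TN) = 34 / 98 = 17/49.

17/49


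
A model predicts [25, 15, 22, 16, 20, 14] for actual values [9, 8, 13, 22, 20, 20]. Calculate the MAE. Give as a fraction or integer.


MAE = (1/6) * (|9-25|=16 + |8-15|=7 + |13-22|=9 + |22-16|=6 + |20-20|=0 + |20-14|=6). Sum = 44. MAE = 22/3.

22/3


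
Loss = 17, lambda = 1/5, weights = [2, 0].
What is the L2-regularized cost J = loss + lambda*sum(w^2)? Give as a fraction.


L2 sq norm = sum(w^2) = 4. J = 17 + 1/5 * 4 = 89/5.

89/5


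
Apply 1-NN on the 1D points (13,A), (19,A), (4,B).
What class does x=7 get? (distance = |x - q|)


Distances: |13-7|=6, |19-7|=12, |4-7|=3. 1 nearest: (4,B). Counts: {'B': 1}. Majority class: B.

B


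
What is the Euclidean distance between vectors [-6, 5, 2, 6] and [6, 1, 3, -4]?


d = sqrt(sum of squared differences). (-6-6)^2=144, (5-1)^2=16, (2-3)^2=1, (6--4)^2=100. Sum = 261.

sqrt(261)


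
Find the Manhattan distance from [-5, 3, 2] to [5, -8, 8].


d = sum of absolute differences: |-5-5|=10 + |3--8|=11 + |2-8|=6 = 27.

27


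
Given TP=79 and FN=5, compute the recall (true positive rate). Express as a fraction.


Recall = TP / (TP + FN) = 79 / 84 = 79/84.

79/84


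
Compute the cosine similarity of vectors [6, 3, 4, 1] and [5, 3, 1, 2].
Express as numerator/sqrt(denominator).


dot = 45. |a|^2 = 62, |b|^2 = 39. cos = 45/sqrt(2418).

45/sqrt(2418)


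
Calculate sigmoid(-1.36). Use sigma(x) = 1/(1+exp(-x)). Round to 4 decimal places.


sigma(-1.36) = 1/(1+e^(1.36)) = 1/(1+3.896193) = 1/4.896193 = 0.2042.

0.2042


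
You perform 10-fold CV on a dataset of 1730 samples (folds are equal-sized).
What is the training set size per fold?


Each validation fold has 1730/10 = 173 samples. Training set = 1730 - 173 = 1557.

1557


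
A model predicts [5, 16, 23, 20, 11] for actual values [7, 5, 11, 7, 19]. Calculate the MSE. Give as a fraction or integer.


MSE = (1/5) * ((7-5)^2=4 + (5-16)^2=121 + (11-23)^2=144 + (7-20)^2=169 + (19-11)^2=64). Sum = 502. MSE = 502/5.

502/5


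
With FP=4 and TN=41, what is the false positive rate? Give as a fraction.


FPR = FP / (FP + TN) = 4 / 45 = 4/45.

4/45


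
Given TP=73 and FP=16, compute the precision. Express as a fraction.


Precision = TP / (TP + FP) = 73 / 89 = 73/89.

73/89


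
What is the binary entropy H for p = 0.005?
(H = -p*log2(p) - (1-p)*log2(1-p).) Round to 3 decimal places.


H = -0.005*log2(0.005) - 0.995*log2(0.995) = 0.045.

0.045


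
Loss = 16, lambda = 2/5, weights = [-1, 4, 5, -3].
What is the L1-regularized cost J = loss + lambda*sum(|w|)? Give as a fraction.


L1 norm = sum(|w|) = 13. J = 16 + 2/5 * 13 = 106/5.

106/5


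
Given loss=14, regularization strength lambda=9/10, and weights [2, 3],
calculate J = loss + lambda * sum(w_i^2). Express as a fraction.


L2 sq norm = sum(w^2) = 13. J = 14 + 9/10 * 13 = 257/10.

257/10


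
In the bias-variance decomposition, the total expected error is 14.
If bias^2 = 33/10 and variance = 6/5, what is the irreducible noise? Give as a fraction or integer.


Total error = bias^2 + variance + irreducible noise. So irreducible noise = 14 - 33/10 - 6/5 = 19/2.

19/2


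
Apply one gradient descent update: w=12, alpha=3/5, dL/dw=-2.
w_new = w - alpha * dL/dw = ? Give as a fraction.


w_new = 12 - 3/5 * -2 = 12 - -6/5 = 66/5.

66/5


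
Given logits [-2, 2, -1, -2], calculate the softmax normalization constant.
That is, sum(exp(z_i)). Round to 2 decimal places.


Denom = e^-2=0.1353 + e^2=7.3891 + e^-1=0.3679 + e^-2=0.1353. Sum = 8.0276, which rounds to 8.03.

8.03


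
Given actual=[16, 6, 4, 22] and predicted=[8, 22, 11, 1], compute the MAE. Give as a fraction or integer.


MAE = (1/4) * (|16-8|=8 + |6-22|=16 + |4-11|=7 + |22-1|=21). Sum = 52. MAE = 13.

13


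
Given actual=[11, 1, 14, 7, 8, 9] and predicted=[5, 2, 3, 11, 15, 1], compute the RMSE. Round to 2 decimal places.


MSE = 47.8333. RMSE = sqrt(47.8333) = 6.92.

6.92


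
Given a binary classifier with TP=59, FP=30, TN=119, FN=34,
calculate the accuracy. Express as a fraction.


Accuracy = (TP + TN) / (TP + TN + FP + FN) = (59 + 119) / 242 = 89/121.

89/121


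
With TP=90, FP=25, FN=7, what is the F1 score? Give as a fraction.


Precision = 90/115 = 18/23. Recall = 90/97 = 90/97. F1 = 2*P*R/(P+R) = 45/53.

45/53


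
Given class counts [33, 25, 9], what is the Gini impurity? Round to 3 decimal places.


Total = 67. Proportions: 33/67, 25/67, 9/67. sum(p_i^2) = 0.3999. Gini = 1 - 0.3999 = 0.6001, which rounds to 0.600.

0.600


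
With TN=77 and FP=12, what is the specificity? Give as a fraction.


Specificity = TN / (TN + FP) = 77 / 89 = 77/89.

77/89


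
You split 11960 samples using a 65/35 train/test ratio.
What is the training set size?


Test set = 11960 * 35% = 4186. Training set = 11960 - 4186 = 7774.

7774


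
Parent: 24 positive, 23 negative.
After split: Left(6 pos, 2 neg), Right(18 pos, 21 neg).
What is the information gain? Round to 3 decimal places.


H(parent) = 0.9997. H(left) = 0.8113, H(right) = 0.9957. Weighted = (8/47)*0.8113 + (39/47)*0.9957 = 0.9643. IG = 0.9997 - 0.9643 = 0.0354, which rounds to 0.035.

0.035


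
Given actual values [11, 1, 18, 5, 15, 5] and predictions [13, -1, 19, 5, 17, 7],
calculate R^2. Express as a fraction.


Mean(y) = 55/6. SS_res = 17. SS_tot = 1301/6. R^2 = 1 - 17/(1301/6) = 1199/1301.

1199/1301


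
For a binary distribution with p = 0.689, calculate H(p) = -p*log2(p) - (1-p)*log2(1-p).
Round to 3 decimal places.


H = -0.689*log2(0.689) - 0.311*log2(0.311) = 0.894.

0.894


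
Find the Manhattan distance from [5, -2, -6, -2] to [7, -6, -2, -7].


d = sum of absolute differences: |5-7|=2 + |-2--6|=4 + |-6--2|=4 + |-2--7|=5 = 15.

15


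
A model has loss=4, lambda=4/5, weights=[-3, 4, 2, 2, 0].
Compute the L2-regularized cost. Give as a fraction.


L2 sq norm = sum(w^2) = 33. J = 4 + 4/5 * 33 = 152/5.

152/5


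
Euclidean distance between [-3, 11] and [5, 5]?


d = sqrt(sum of squared differences). (-3-5)^2=64, (11-5)^2=36. Sum = 100.

10


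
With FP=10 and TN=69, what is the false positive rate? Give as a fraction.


FPR = FP / (FP + TN) = 10 / 79 = 10/79.

10/79


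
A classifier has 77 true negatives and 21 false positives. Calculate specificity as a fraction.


Specificity = TN / (TN + FP) = 77 / 98 = 11/14.

11/14


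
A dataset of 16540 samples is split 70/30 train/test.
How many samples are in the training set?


Test set = 16540 * 30% = 4962. Training set = 16540 - 4962 = 11578.

11578


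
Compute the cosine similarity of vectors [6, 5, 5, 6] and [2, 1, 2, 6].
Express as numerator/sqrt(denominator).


dot = 63. |a|^2 = 122, |b|^2 = 45. cos = 63/sqrt(5490).

63/sqrt(5490)


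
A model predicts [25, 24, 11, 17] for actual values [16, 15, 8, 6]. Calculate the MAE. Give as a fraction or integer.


MAE = (1/4) * (|16-25|=9 + |15-24|=9 + |8-11|=3 + |6-17|=11). Sum = 32. MAE = 8.

8


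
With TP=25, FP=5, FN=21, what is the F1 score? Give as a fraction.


Precision = 25/30 = 5/6. Recall = 25/46 = 25/46. F1 = 2*P*R/(P+R) = 25/38.

25/38


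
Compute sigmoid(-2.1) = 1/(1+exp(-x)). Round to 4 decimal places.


sigma(-2.1) = 1/(1+e^(2.1)) = 1/(1+8.166170) = 1/9.166170 = 0.1091.

0.1091


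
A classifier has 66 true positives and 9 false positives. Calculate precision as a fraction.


Precision = TP / (TP + FP) = 66 / 75 = 22/25.

22/25


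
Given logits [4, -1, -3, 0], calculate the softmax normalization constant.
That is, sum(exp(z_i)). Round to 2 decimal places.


Denom = e^4=54.5982 + e^-1=0.3679 + e^-3=0.0498 + e^0=1.0000. Sum = 56.0159, which rounds to 56.02.

56.02


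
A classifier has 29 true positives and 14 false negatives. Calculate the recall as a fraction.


Recall = TP / (TP + FN) = 29 / 43 = 29/43.

29/43


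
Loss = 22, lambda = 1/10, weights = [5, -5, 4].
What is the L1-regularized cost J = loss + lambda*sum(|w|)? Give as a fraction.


L1 norm = sum(|w|) = 14. J = 22 + 1/10 * 14 = 117/5.

117/5


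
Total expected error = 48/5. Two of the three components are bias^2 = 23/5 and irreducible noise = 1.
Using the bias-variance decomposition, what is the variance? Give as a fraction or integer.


Total error = bias^2 + variance + irreducible noise. So variance = 48/5 - 23/5 - 1 = 4.

4


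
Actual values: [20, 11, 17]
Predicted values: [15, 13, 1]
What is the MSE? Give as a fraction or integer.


MSE = (1/3) * ((20-15)^2=25 + (11-13)^2=4 + (17-1)^2=256). Sum = 285. MSE = 95.

95


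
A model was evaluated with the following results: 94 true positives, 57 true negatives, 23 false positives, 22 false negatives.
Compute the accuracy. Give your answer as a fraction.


Accuracy = (TP + TN) / (TP + TN + FP + FN) = (94 + 57) / 196 = 151/196.

151/196


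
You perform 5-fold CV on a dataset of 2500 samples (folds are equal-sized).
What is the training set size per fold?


Each validation fold has 2500/5 = 500 samples. Training set = 2500 - 500 = 2000.

2000


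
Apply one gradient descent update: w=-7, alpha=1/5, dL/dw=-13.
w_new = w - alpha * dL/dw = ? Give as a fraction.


w_new = -7 - 1/5 * -13 = -7 - -13/5 = -22/5.

-22/5


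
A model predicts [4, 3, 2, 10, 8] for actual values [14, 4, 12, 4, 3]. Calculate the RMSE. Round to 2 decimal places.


MSE = 52.4000. RMSE = sqrt(52.4000) = 7.24.

7.24


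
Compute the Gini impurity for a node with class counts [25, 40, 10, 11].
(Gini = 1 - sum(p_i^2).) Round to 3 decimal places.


Total = 86. Proportions: 25/86, 40/86, 10/86, 11/86. sum(p_i^2) = 0.3307. Gini = 1 - 0.3307 = 0.6693, which rounds to 0.669.

0.669


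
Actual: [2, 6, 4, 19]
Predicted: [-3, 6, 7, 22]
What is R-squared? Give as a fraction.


Mean(y) = 31/4. SS_res = 43. SS_tot = 707/4. R^2 = 1 - 43/(707/4) = 535/707.

535/707


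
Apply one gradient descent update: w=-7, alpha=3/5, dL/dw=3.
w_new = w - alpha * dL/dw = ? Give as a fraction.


w_new = -7 - 3/5 * 3 = -7 - 9/5 = -44/5.

-44/5


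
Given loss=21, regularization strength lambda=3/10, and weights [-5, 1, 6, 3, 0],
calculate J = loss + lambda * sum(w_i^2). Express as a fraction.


L2 sq norm = sum(w^2) = 71. J = 21 + 3/10 * 71 = 423/10.

423/10


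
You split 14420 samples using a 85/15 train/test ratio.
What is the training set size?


Test set = 14420 * 15% = 2163. Training set = 14420 - 2163 = 12257.

12257


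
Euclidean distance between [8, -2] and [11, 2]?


d = sqrt(sum of squared differences). (8-11)^2=9, (-2-2)^2=16. Sum = 25.

5


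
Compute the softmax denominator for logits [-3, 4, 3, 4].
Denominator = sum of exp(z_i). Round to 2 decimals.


Denom = e^-3=0.0498 + e^4=54.5982 + e^3=20.0855 + e^4=54.5982. Sum = 129.3317, which rounds to 129.33.

129.33


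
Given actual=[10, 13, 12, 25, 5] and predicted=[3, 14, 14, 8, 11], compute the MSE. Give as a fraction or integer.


MSE = (1/5) * ((10-3)^2=49 + (13-14)^2=1 + (12-14)^2=4 + (25-8)^2=289 + (5-11)^2=36). Sum = 379. MSE = 379/5.

379/5


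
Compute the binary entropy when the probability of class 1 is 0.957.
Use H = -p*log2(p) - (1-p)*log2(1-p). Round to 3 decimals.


H = -0.957*log2(0.957) - 0.043*log2(0.043) = 0.256.

0.256


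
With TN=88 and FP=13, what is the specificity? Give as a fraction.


Specificity = TN / (TN + FP) = 88 / 101 = 88/101.

88/101


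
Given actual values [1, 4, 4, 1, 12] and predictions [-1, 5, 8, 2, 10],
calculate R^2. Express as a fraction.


Mean(y) = 22/5. SS_res = 26. SS_tot = 406/5. R^2 = 1 - 26/(406/5) = 138/203.

138/203


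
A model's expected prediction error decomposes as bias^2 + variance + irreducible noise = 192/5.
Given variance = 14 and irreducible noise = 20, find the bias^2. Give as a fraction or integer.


Total error = bias^2 + variance + irreducible noise. So bias^2 = 192/5 - 14 - 20 = 22/5.

22/5


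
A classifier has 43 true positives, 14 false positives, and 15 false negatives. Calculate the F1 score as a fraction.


Precision = 43/57 = 43/57. Recall = 43/58 = 43/58. F1 = 2*P*R/(P+R) = 86/115.

86/115


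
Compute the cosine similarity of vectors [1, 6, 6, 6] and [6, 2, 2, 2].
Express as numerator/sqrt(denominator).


dot = 42. |a|^2 = 109, |b|^2 = 48. cos = 42/sqrt(5232).

42/sqrt(5232)


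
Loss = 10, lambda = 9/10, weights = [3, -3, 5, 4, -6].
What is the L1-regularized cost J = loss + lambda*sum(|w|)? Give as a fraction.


L1 norm = sum(|w|) = 21. J = 10 + 9/10 * 21 = 289/10.

289/10


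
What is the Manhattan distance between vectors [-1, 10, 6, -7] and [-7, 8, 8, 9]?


d = sum of absolute differences: |-1--7|=6 + |10-8|=2 + |6-8|=2 + |-7-9|=16 = 26.

26


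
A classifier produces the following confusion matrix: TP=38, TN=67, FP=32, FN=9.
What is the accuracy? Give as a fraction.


Accuracy = (TP + TN) / (TP + TN + FP + FN) = (38 + 67) / 146 = 105/146.

105/146


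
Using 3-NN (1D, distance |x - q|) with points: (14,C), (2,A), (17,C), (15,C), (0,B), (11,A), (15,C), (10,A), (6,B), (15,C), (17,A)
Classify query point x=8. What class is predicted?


Distances: |14-8|=6, |2-8|=6, |17-8|=9, |15-8|=7, |0-8|=8, |11-8|=3, |15-8|=7, |10-8|=2, |6-8|=2, |15-8|=7, |17-8|=9. 3 nearest: (10,A), (6,B), (11,A). Counts: {'A': 2, 'B': 1}. Majority class: A.

A


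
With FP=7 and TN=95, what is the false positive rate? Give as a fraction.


FPR = FP / (FP + TN) = 7 / 102 = 7/102.

7/102


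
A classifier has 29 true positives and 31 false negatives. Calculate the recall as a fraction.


Recall = TP / (TP + FN) = 29 / 60 = 29/60.

29/60


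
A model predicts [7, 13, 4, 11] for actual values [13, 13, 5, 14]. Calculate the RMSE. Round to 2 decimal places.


MSE = 11.5000. RMSE = sqrt(11.5000) = 3.39.

3.39


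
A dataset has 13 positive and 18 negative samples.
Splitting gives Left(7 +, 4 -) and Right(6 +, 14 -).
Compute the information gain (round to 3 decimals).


H(parent) = 0.9812. H(left) = 0.9457, H(right) = 0.8813. Weighted = (11/31)*0.9457 + (20/31)*0.8813 = 0.9042. IG = 0.9812 - 0.9042 = 0.0770, which rounds to 0.077.

0.077


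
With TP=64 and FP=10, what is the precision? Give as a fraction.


Precision = TP / (TP + FP) = 64 / 74 = 32/37.

32/37


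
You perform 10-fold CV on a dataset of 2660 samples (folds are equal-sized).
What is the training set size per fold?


Each validation fold has 2660/10 = 266 samples. Training set = 2660 - 266 = 2394.

2394


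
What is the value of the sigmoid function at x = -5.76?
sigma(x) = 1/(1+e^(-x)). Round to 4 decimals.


sigma(-5.76) = 1/(1+e^(5.76)) = 1/(1+317.348329) = 1/318.348329 = 0.0031.

0.0031


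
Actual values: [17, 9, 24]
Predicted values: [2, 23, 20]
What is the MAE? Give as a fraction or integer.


MAE = (1/3) * (|17-2|=15 + |9-23|=14 + |24-20|=4). Sum = 33. MAE = 11.

11


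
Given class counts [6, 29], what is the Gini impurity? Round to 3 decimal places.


Total = 35. Proportions: 6/35, 29/35. sum(p_i^2) = 0.7159. Gini = 1 - 0.7159 = 0.2841, which rounds to 0.284.

0.284


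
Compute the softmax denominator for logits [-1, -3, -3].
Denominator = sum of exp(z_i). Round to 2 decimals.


Denom = e^-1=0.3679 + e^-3=0.0498 + e^-3=0.0498. Sum = 0.4675, which rounds to 0.47.

0.47


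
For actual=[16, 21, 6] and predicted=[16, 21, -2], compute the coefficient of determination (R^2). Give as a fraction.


Mean(y) = 43/3. SS_res = 64. SS_tot = 350/3. R^2 = 1 - 64/(350/3) = 79/175.

79/175


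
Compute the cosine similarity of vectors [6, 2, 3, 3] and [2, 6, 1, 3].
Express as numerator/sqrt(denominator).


dot = 36. |a|^2 = 58, |b|^2 = 50. cos = 36/sqrt(2900).

36/sqrt(2900)


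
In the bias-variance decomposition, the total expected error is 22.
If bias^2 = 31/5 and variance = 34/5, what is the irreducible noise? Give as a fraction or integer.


Total error = bias^2 + variance + irreducible noise. So irreducible noise = 22 - 31/5 - 34/5 = 9.

9


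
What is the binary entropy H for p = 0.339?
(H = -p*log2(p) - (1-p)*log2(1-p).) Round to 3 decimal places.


H = -0.339*log2(0.339) - 0.661*log2(0.661) = 0.924.

0.924


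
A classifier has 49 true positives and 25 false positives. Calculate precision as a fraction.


Precision = TP / (TP + FP) = 49 / 74 = 49/74.

49/74


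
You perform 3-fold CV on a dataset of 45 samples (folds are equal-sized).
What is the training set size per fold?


Each validation fold has 45/3 = 15 samples. Training set = 45 - 15 = 30.

30


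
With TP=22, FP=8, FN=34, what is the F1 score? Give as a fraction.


Precision = 22/30 = 11/15. Recall = 22/56 = 11/28. F1 = 2*P*R/(P+R) = 22/43.

22/43


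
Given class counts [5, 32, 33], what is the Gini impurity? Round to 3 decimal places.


Total = 70. Proportions: 5/70, 32/70, 33/70. sum(p_i^2) = 0.4363. Gini = 1 - 0.4363 = 0.5637, which rounds to 0.564.

0.564


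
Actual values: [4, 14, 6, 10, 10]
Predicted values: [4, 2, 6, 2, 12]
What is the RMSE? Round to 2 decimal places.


MSE = 42.4000. RMSE = sqrt(42.4000) = 6.51.

6.51


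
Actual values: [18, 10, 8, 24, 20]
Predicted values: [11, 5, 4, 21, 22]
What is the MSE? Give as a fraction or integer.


MSE = (1/5) * ((18-11)^2=49 + (10-5)^2=25 + (8-4)^2=16 + (24-21)^2=9 + (20-22)^2=4). Sum = 103. MSE = 103/5.

103/5


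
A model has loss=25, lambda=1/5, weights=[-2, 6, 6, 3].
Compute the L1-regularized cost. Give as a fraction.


L1 norm = sum(|w|) = 17. J = 25 + 1/5 * 17 = 142/5.

142/5


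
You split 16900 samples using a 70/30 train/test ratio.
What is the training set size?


Test set = 16900 * 30% = 5070. Training set = 16900 - 5070 = 11830.

11830


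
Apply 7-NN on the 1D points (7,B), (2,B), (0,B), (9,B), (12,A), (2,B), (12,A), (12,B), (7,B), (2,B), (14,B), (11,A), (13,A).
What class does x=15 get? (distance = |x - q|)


Distances: |7-15|=8, |2-15|=13, |0-15|=15, |9-15|=6, |12-15|=3, |2-15|=13, |12-15|=3, |12-15|=3, |7-15|=8, |2-15|=13, |14-15|=1, |11-15|=4, |13-15|=2. 7 nearest: (14,B), (13,A), (12,A), (12,A), (12,B), (11,A), (9,B). Counts: {'B': 3, 'A': 4}. Majority class: A.

A


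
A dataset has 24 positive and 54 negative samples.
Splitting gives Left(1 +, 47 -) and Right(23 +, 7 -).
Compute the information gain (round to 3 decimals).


H(parent) = 0.8905. H(left) = 0.1461, H(right) = 0.7838. Weighted = (48/78)*0.1461 + (30/78)*0.7838 = 0.3914. IG = 0.8905 - 0.3914 = 0.4991, which rounds to 0.499.

0.499


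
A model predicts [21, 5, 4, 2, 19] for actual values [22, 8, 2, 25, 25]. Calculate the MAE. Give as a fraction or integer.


MAE = (1/5) * (|22-21|=1 + |8-5|=3 + |2-4|=2 + |25-2|=23 + |25-19|=6). Sum = 35. MAE = 7.

7


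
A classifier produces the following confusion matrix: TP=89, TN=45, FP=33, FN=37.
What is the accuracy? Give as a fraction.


Accuracy = (TP + TN) / (TP + TN + FP + FN) = (89 + 45) / 204 = 67/102.

67/102


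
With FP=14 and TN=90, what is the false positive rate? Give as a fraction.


FPR = FP / (FP + TN) = 14 / 104 = 7/52.

7/52


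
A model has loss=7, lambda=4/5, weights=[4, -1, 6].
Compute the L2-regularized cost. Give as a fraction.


L2 sq norm = sum(w^2) = 53. J = 7 + 4/5 * 53 = 247/5.

247/5


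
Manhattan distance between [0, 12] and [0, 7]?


d = sum of absolute differences: |0-0|=0 + |12-7|=5 = 5.

5


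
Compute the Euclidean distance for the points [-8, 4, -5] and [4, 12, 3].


d = sqrt(sum of squared differences). (-8-4)^2=144, (4-12)^2=64, (-5-3)^2=64. Sum = 272.

sqrt(272)


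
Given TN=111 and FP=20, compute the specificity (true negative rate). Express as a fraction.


Specificity = TN / (TN + FP) = 111 / 131 = 111/131.

111/131


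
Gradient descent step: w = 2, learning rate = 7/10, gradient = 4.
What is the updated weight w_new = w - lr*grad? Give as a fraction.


w_new = 2 - 7/10 * 4 = 2 - 14/5 = -4/5.

-4/5


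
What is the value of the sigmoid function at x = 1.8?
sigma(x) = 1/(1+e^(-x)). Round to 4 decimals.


sigma(1.8) = 1/(1+e^(-1.8)) = 1/(1+0.165299) = 1/1.165299 = 0.8581.

0.8581


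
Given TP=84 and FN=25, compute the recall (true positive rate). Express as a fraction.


Recall = TP / (TP + FN) = 84 / 109 = 84/109.

84/109


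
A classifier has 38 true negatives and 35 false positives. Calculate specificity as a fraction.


Specificity = TN / (TN + FP) = 38 / 73 = 38/73.

38/73


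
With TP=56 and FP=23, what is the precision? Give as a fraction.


Precision = TP / (TP + FP) = 56 / 79 = 56/79.

56/79


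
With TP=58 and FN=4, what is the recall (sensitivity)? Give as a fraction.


Recall = TP / (TP + FN) = 58 / 62 = 29/31.

29/31


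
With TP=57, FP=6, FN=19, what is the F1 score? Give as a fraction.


Precision = 57/63 = 19/21. Recall = 57/76 = 3/4. F1 = 2*P*R/(P+R) = 114/139.

114/139


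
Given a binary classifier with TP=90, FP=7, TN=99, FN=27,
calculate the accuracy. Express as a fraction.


Accuracy = (TP + TN) / (TP + TN + FP + FN) = (90 + 99) / 223 = 189/223.

189/223


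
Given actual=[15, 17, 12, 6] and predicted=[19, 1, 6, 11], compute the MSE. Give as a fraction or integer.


MSE = (1/4) * ((15-19)^2=16 + (17-1)^2=256 + (12-6)^2=36 + (6-11)^2=25). Sum = 333. MSE = 333/4.

333/4


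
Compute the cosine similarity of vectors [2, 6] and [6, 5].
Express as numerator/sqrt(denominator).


dot = 42. |a|^2 = 40, |b|^2 = 61. cos = 42/sqrt(2440).

42/sqrt(2440)


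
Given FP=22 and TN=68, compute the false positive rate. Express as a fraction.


FPR = FP / (FP + TN) = 22 / 90 = 11/45.

11/45


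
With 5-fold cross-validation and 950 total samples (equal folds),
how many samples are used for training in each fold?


Each validation fold has 950/5 = 190 samples. Training set = 950 - 190 = 760.

760


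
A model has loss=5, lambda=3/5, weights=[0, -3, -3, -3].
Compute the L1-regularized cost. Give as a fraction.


L1 norm = sum(|w|) = 9. J = 5 + 3/5 * 9 = 52/5.

52/5


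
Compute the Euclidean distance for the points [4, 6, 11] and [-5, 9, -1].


d = sqrt(sum of squared differences). (4--5)^2=81, (6-9)^2=9, (11--1)^2=144. Sum = 234.

sqrt(234)


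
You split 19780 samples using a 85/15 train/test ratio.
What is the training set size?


Test set = 19780 * 15% = 2967. Training set = 19780 - 2967 = 16813.

16813


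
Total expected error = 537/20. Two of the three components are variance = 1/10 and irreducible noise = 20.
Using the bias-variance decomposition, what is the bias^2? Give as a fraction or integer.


Total error = bias^2 + variance + irreducible noise. So bias^2 = 537/20 - 1/10 - 20 = 27/4.

27/4


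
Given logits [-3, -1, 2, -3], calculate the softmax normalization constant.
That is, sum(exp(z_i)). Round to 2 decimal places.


Denom = e^-3=0.0498 + e^-1=0.3679 + e^2=7.3891 + e^-3=0.0498. Sum = 7.8566, which rounds to 7.86.

7.86


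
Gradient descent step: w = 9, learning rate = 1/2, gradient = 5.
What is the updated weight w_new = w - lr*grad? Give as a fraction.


w_new = 9 - 1/2 * 5 = 9 - 5/2 = 13/2.

13/2


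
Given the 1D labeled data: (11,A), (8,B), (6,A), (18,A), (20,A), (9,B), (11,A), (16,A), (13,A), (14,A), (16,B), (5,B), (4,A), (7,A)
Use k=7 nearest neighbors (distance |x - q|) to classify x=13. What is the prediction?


Distances: |11-13|=2, |8-13|=5, |6-13|=7, |18-13|=5, |20-13|=7, |9-13|=4, |11-13|=2, |16-13|=3, |13-13|=0, |14-13|=1, |16-13|=3, |5-13|=8, |4-13|=9, |7-13|=6. 7 nearest: (13,A), (14,A), (11,A), (11,A), (16,A), (16,B), (9,B). Counts: {'A': 5, 'B': 2}. Majority class: A.

A


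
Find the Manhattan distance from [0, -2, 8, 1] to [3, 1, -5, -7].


d = sum of absolute differences: |0-3|=3 + |-2-1|=3 + |8--5|=13 + |1--7|=8 = 27.

27


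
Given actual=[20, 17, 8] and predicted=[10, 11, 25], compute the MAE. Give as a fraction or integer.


MAE = (1/3) * (|20-10|=10 + |17-11|=6 + |8-25|=17). Sum = 33. MAE = 11.

11


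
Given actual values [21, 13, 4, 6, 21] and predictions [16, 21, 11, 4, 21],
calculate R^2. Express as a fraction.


Mean(y) = 13. SS_res = 142. SS_tot = 258. R^2 = 1 - 142/(258) = 58/129.

58/129


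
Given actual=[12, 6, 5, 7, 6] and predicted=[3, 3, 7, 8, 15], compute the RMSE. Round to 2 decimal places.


MSE = 35.2000. RMSE = sqrt(35.2000) = 5.93.

5.93


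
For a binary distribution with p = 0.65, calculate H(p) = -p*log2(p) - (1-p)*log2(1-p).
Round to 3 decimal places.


H = -0.65*log2(0.65) - 0.35*log2(0.35) = 0.934.

0.934


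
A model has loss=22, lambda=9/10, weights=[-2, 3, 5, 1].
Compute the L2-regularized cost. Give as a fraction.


L2 sq norm = sum(w^2) = 39. J = 22 + 9/10 * 39 = 571/10.

571/10


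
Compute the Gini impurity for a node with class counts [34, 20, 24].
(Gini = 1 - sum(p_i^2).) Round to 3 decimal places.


Total = 78. Proportions: 34/78, 20/78, 24/78. sum(p_i^2) = 0.3504. Gini = 1 - 0.3504 = 0.6496, which rounds to 0.650.

0.650


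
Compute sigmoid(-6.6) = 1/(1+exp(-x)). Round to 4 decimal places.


sigma(-6.6) = 1/(1+e^(6.6)) = 1/(1+735.095189) = 1/736.095189 = 0.0014.

0.0014


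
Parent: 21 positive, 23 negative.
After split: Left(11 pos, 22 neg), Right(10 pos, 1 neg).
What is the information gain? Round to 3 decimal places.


H(parent) = 0.9985. H(left) = 0.9183, H(right) = 0.4395. Weighted = (33/44)*0.9183 + (11/44)*0.4395 = 0.7986. IG = 0.9985 - 0.7986 = 0.1999, which rounds to 0.200.

0.200


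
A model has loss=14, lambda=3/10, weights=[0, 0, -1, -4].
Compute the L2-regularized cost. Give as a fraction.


L2 sq norm = sum(w^2) = 17. J = 14 + 3/10 * 17 = 191/10.

191/10


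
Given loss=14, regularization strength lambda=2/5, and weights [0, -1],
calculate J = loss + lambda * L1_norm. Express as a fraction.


L1 norm = sum(|w|) = 1. J = 14 + 2/5 * 1 = 72/5.

72/5


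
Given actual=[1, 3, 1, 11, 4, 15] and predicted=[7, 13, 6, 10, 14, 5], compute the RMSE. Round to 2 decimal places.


MSE = 60.3333. RMSE = sqrt(60.3333) = 7.77.

7.77


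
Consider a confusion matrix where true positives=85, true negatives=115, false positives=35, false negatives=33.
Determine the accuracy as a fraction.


Accuracy = (TP + TN) / (TP + TN + FP + FN) = (85 + 115) / 268 = 50/67.

50/67


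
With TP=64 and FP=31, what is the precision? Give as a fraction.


Precision = TP / (TP + FP) = 64 / 95 = 64/95.

64/95


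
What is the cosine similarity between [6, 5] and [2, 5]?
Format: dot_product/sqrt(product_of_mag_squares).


dot = 37. |a|^2 = 61, |b|^2 = 29. cos = 37/sqrt(1769).

37/sqrt(1769)


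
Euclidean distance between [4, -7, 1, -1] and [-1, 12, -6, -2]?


d = sqrt(sum of squared differences). (4--1)^2=25, (-7-12)^2=361, (1--6)^2=49, (-1--2)^2=1. Sum = 436.

sqrt(436)


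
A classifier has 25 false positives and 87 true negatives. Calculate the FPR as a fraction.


FPR = FP / (FP + TN) = 25 / 112 = 25/112.

25/112


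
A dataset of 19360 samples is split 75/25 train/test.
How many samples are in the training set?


Test set = 19360 * 25% = 4840. Training set = 19360 - 4840 = 14520.

14520


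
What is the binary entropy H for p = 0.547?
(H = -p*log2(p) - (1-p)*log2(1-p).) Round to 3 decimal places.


H = -0.547*log2(0.547) - 0.453*log2(0.453) = 0.994.

0.994


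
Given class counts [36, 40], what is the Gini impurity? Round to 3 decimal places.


Total = 76. Proportions: 36/76, 40/76. sum(p_i^2) = 0.5014. Gini = 1 - 0.5014 = 0.4986, which rounds to 0.499.

0.499


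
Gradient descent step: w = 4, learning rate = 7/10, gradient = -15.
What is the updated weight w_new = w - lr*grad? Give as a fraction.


w_new = 4 - 7/10 * -15 = 4 - -21/2 = 29/2.

29/2


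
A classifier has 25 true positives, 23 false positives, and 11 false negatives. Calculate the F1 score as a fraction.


Precision = 25/48 = 25/48. Recall = 25/36 = 25/36. F1 = 2*P*R/(P+R) = 25/42.

25/42


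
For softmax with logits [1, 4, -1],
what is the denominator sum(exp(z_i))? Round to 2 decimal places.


Denom = e^1=2.7183 + e^4=54.5982 + e^-1=0.3679. Sum = 57.6844, which rounds to 57.68.

57.68


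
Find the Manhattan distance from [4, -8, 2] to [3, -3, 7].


d = sum of absolute differences: |4-3|=1 + |-8--3|=5 + |2-7|=5 = 11.

11


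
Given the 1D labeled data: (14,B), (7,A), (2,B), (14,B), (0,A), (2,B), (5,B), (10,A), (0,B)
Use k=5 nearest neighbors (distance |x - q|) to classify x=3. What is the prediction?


Distances: |14-3|=11, |7-3|=4, |2-3|=1, |14-3|=11, |0-3|=3, |2-3|=1, |5-3|=2, |10-3|=7, |0-3|=3. 5 nearest: (2,B), (2,B), (5,B), (0,A), (0,B). Counts: {'B': 4, 'A': 1}. Majority class: B.

B


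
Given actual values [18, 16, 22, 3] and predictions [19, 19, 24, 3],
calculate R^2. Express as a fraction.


Mean(y) = 59/4. SS_res = 14. SS_tot = 811/4. R^2 = 1 - 14/(811/4) = 755/811.

755/811


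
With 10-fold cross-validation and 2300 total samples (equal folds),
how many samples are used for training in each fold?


Each validation fold has 2300/10 = 230 samples. Training set = 2300 - 230 = 2070.

2070


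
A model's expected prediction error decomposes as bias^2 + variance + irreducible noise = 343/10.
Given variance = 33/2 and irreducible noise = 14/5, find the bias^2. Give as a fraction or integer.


Total error = bias^2 + variance + irreducible noise. So bias^2 = 343/10 - 33/2 - 14/5 = 15.

15


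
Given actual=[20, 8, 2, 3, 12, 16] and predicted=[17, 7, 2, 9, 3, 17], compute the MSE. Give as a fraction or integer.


MSE = (1/6) * ((20-17)^2=9 + (8-7)^2=1 + (2-2)^2=0 + (3-9)^2=36 + (12-3)^2=81 + (16-17)^2=1). Sum = 128. MSE = 64/3.

64/3


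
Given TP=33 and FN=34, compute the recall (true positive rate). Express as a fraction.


Recall = TP / (TP + FN) = 33 / 67 = 33/67.

33/67


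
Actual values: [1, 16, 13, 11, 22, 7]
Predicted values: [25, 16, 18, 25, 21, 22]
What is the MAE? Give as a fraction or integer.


MAE = (1/6) * (|1-25|=24 + |16-16|=0 + |13-18|=5 + |11-25|=14 + |22-21|=1 + |7-22|=15). Sum = 59. MAE = 59/6.

59/6


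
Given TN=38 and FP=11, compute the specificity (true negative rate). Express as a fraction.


Specificity = TN / (TN + FP) = 38 / 49 = 38/49.

38/49


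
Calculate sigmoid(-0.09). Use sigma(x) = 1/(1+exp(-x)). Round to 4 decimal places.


sigma(-0.09) = 1/(1+e^(0.09)) = 1/(1+1.094174) = 1/2.094174 = 0.4775.

0.4775


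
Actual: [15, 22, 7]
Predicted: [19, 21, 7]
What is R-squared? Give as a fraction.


Mean(y) = 44/3. SS_res = 17. SS_tot = 338/3. R^2 = 1 - 17/(338/3) = 287/338.

287/338


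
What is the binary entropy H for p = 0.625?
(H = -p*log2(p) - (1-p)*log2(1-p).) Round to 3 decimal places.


H = -0.625*log2(0.625) - 0.375*log2(0.375) = 0.954.

0.954


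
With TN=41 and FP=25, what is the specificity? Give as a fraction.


Specificity = TN / (TN + FP) = 41 / 66 = 41/66.

41/66


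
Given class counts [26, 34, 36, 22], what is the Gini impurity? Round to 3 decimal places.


Total = 118. Proportions: 26/118, 34/118, 36/118, 22/118. sum(p_i^2) = 0.2594. Gini = 1 - 0.2594 = 0.7406, which rounds to 0.741.

0.741


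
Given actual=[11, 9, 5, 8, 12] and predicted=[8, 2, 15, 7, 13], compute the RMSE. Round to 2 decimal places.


MSE = 32.0000. RMSE = sqrt(32.0000) = 5.66.

5.66


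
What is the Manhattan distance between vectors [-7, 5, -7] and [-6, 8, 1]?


d = sum of absolute differences: |-7--6|=1 + |5-8|=3 + |-7-1|=8 = 12.

12


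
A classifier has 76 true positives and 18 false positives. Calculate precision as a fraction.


Precision = TP / (TP + FP) = 76 / 94 = 38/47.

38/47


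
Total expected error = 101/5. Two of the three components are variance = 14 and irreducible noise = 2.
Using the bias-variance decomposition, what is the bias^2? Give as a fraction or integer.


Total error = bias^2 + variance + irreducible noise. So bias^2 = 101/5 - 14 - 2 = 21/5.

21/5


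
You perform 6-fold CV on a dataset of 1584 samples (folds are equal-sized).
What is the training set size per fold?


Each validation fold has 1584/6 = 264 samples. Training set = 1584 - 264 = 1320.

1320


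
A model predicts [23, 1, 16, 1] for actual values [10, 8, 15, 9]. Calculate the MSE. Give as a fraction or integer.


MSE = (1/4) * ((10-23)^2=169 + (8-1)^2=49 + (15-16)^2=1 + (9-1)^2=64). Sum = 283. MSE = 283/4.

283/4


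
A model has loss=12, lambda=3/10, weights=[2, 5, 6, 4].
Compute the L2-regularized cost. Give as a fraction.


L2 sq norm = sum(w^2) = 81. J = 12 + 3/10 * 81 = 363/10.

363/10


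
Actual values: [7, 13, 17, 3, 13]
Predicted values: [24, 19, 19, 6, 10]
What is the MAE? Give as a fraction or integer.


MAE = (1/5) * (|7-24|=17 + |13-19|=6 + |17-19|=2 + |3-6|=3 + |13-10|=3). Sum = 31. MAE = 31/5.

31/5


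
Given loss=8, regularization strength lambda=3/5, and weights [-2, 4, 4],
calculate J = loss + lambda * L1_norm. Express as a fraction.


L1 norm = sum(|w|) = 10. J = 8 + 3/5 * 10 = 14.

14


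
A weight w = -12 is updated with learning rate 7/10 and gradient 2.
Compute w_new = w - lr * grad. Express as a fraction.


w_new = -12 - 7/10 * 2 = -12 - 7/5 = -67/5.

-67/5


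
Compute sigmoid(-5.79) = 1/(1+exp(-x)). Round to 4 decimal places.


sigma(-5.79) = 1/(1+e^(5.79)) = 1/(1+327.013024) = 1/328.013024 = 0.0030.

0.0030


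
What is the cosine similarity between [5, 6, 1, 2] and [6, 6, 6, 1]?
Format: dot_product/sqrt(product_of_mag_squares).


dot = 74. |a|^2 = 66, |b|^2 = 109. cos = 74/sqrt(7194).

74/sqrt(7194)


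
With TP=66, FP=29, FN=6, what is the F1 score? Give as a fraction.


Precision = 66/95 = 66/95. Recall = 66/72 = 11/12. F1 = 2*P*R/(P+R) = 132/167.

132/167


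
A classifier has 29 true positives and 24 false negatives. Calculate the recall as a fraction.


Recall = TP / (TP + FN) = 29 / 53 = 29/53.

29/53


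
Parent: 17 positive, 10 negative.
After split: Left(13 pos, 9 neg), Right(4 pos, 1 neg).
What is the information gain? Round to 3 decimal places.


H(parent) = 0.9510. H(left) = 0.9760, H(right) = 0.7219. Weighted = (22/27)*0.9760 + (5/27)*0.7219 = 0.9289. IG = 0.9510 - 0.9289 = 0.0221, which rounds to 0.022.

0.022


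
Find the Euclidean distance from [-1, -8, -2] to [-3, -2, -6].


d = sqrt(sum of squared differences). (-1--3)^2=4, (-8--2)^2=36, (-2--6)^2=16. Sum = 56.

sqrt(56)


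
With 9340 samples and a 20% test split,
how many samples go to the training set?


Test set = 9340 * 20% = 1868. Training set = 9340 - 1868 = 7472.

7472


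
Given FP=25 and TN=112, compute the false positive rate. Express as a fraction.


FPR = FP / (FP + TN) = 25 / 137 = 25/137.

25/137


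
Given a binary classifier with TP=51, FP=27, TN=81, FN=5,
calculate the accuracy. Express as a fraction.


Accuracy = (TP + TN) / (TP + TN + FP + FN) = (51 + 81) / 164 = 33/41.

33/41


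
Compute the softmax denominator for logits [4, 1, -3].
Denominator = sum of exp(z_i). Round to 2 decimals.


Denom = e^4=54.5982 + e^1=2.7183 + e^-3=0.0498. Sum = 57.3663, which rounds to 57.37.

57.37


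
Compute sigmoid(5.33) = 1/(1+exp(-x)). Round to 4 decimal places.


sigma(5.33) = 1/(1+e^(-5.33)) = 1/(1+0.004844) = 1/1.004844 = 0.9952.

0.9952


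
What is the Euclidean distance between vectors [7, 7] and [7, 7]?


d = sqrt(sum of squared differences). (7-7)^2=0, (7-7)^2=0. Sum = 0.

0


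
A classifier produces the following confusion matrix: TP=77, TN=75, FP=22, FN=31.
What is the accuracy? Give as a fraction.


Accuracy = (TP + TN) / (TP + TN + FP + FN) = (77 + 75) / 205 = 152/205.

152/205


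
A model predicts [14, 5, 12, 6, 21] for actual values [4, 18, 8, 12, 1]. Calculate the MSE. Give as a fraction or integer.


MSE = (1/5) * ((4-14)^2=100 + (18-5)^2=169 + (8-12)^2=16 + (12-6)^2=36 + (1-21)^2=400). Sum = 721. MSE = 721/5.

721/5


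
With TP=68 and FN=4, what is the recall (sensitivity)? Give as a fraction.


Recall = TP / (TP + FN) = 68 / 72 = 17/18.

17/18


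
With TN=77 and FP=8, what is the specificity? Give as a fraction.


Specificity = TN / (TN + FP) = 77 / 85 = 77/85.

77/85


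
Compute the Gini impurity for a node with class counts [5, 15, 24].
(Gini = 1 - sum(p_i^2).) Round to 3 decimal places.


Total = 44. Proportions: 5/44, 15/44, 24/44. sum(p_i^2) = 0.4267. Gini = 1 - 0.4267 = 0.5733, which rounds to 0.573.

0.573


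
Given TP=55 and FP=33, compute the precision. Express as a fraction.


Precision = TP / (TP + FP) = 55 / 88 = 5/8.

5/8


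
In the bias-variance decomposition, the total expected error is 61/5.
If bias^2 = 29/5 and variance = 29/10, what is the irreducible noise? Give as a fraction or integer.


Total error = bias^2 + variance + irreducible noise. So irreducible noise = 61/5 - 29/5 - 29/10 = 7/2.

7/2


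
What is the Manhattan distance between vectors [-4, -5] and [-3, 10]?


d = sum of absolute differences: |-4--3|=1 + |-5-10|=15 = 16.

16


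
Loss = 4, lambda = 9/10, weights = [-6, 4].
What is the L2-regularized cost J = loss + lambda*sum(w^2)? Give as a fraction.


L2 sq norm = sum(w^2) = 52. J = 4 + 9/10 * 52 = 254/5.

254/5
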